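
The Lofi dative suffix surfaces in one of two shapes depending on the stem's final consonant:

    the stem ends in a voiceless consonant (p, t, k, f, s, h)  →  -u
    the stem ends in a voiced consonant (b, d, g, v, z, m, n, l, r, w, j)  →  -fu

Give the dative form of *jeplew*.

jeplewfu

*jeplew*: final consonant = /w/, voiced → -fu → *jeplewfu*.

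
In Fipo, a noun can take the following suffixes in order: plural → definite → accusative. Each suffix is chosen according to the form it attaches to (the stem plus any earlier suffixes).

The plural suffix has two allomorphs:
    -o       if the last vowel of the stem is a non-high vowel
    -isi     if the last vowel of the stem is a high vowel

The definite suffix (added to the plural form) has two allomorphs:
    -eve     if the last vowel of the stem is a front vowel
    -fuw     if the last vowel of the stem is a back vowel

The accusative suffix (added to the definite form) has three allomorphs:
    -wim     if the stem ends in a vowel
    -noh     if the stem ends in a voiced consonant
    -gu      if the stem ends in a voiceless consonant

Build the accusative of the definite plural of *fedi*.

The last vowel of *fedi* is /i/, which is a high vowel, so the plural suffix is -isi, giving *fediisi*.
The plural form *fediisi*: last vowel = /i/, a front vowel → -eve → *fediisieve*.
Since the final sound of the definite form *fediisieve* is /e/ (a vowel), it takes -wim, giving *fediisievewim*.

fediisievewim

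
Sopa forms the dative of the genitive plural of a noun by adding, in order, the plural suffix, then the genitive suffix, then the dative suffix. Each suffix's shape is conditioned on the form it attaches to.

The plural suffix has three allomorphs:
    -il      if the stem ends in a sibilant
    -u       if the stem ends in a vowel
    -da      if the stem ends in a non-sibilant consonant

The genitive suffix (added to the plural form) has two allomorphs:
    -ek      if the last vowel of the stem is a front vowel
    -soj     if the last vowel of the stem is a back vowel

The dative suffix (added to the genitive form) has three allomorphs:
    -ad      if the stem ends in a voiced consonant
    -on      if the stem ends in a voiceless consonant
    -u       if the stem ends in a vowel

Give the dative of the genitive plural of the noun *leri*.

*leri* — final sound /i/ (a vowel) → -u → *leriu*.
The plural form *leriu* — last vowel /u/ (a back vowel) → -soj → *leriusoj*.
The final sound of the genitive form *leriusoj* is /j/, which is a voiced consonant, so the dative suffix is -ad, giving *leriusojad*.

leriusojad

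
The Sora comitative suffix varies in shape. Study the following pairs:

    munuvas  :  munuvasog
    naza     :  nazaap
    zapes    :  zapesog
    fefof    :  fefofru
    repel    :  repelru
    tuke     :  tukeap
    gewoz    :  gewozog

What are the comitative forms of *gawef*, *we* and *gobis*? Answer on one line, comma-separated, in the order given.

The pattern is sibilance of the final sound: -og when the stem ends in a sibilant (*munuvas*, *zapes*, *gewoz*); -ru when the stem ends in a non-sibilant consonant (*fefof*, *repel*); -ap when the stem ends in a vowel (*naza*, *tuke*).
*gawef*: final sound = /f/, a non-sibilant consonant → -ru → *gawefru*.
*we* — final sound /e/ (a vowel) → -ap → *weap*.
Since the final sound of *gobis* is /s/ (a sibilant), it takes -og, giving *gobisog*.

gawefru, weap, gobisog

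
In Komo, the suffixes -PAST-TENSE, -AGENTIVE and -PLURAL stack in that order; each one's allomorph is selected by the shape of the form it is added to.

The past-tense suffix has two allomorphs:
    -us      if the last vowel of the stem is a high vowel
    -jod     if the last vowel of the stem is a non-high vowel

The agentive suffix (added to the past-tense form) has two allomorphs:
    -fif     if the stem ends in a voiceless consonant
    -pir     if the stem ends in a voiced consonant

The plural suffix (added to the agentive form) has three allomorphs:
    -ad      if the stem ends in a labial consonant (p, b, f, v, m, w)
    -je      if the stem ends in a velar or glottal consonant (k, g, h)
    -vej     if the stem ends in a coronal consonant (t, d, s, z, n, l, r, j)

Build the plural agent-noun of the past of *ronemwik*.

The last vowel of *ronemwik* is /i/, which is a high vowel, so the past-tense suffix is -us, giving *ronemwikus*.
The final consonant of the past-tense form *ronemwikus* is /s/, which is voiceless, so the agentive suffix is -fif, giving *ronemwikusfif*.
The agentive form *ronemwikusfif*: final consonant = /f/, labial → -ad → *ronemwikusfifad*.

ronemwikusfifad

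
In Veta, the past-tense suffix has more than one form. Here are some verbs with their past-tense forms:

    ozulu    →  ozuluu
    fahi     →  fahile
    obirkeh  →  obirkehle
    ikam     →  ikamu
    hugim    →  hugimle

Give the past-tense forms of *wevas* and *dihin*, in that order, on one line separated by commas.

The pattern is front/back vowel harmony: -le when the last vowel of the stem is a front vowel (*fahi*, *obirkeh*, *hugim*); -u when the last vowel of the stem is a back vowel (*ozulu*, *ikam*).
*wevas* — last vowel /a/ (a back vowel) → -u → *wevasu*.
The last vowel of *dihin* is /i/, which is a front vowel, so the suffix is -le, giving *dihinle*.

wevasu, dihinle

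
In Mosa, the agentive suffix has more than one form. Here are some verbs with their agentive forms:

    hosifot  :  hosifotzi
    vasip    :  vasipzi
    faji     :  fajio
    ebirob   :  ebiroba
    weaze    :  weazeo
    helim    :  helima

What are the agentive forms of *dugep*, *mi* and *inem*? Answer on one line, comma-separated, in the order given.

dugepzi, mio, inema

The suffix is conditioned by the final sound: -zi when the stem ends in a voiceless consonant (*hosifot*, *vasip*); -a when the stem ends in a voiced consonant (*ebirob*, *helim*); -o when the stem ends in a vowel (*faji*, *weaze*).
*dugep*: final sound = /p/, a voiceless consonant → -zi → *dugepzi*.
*mi* — final sound /i/ (a vowel) → -o → *mio*.
The final sound of *inem* is /m/, which is a voiced consonant, so the suffix is -a, giving *inema*.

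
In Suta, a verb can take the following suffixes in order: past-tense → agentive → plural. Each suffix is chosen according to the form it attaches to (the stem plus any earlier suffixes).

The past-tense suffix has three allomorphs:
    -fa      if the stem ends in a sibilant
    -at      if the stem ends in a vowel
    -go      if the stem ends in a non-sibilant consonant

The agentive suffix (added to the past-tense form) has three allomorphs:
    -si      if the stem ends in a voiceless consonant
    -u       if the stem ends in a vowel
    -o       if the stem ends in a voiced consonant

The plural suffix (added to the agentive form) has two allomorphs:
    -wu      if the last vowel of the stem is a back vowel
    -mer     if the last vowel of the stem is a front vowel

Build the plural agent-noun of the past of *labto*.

labtoatsimer

*labto* — final sound /o/ (a vowel) → -at → *labtoat*.
The past-tense form *labtoat*: final sound = /t/, a voiceless consonant → -si → *labtoatsi*.
The agentive form *labtoatsi* — last vowel /i/ (a front vowel) → -mer → *labtoatsimer*.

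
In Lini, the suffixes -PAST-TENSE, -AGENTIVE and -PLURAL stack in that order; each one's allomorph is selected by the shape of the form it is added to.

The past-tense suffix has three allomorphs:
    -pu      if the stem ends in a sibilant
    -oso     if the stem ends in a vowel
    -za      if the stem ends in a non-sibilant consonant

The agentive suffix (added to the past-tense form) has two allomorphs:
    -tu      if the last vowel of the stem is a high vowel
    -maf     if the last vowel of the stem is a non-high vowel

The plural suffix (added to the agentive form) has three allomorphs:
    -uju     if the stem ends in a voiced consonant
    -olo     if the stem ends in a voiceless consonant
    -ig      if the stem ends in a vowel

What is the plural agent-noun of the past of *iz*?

The final sound of *iz* is /z/, which is a sibilant, so the past-tense suffix is -pu, giving *izpu*.
The last vowel of the past-tense form *izpu* is /u/, which is a high vowel, so the agentive suffix is -tu, giving *izputu*.
Since the final sound of the agentive form *izputu* is /u/ (a vowel), it takes -ig, giving *izputuig*.

izputuig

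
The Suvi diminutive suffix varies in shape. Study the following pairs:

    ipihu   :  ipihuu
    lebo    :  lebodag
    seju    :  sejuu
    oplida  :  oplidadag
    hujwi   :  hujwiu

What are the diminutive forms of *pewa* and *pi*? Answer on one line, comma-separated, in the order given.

pewadag, piu

The alternation tracks the last vowel of the stem — -u when the last vowel of the stem is a high vowel (*ipihu*, *seju*, *hujwi*); -dag when the last vowel of the stem is a non-high vowel (*lebo*, *oplida*).
Since the last vowel of *pewa* is /a/ (a non-high vowel), it takes -dag, giving *pewadag*.
*pi* — last vowel /i/ (a high vowel) → -u → *piu*.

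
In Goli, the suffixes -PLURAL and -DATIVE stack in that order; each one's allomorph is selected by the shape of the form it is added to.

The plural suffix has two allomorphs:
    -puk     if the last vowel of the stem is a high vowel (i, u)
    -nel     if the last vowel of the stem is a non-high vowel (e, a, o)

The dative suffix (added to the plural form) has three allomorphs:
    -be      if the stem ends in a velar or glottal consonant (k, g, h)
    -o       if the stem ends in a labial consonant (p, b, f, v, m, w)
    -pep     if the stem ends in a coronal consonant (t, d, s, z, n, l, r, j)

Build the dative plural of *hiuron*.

hiuronnelpep

*hiuron* — last vowel /o/ (a non-high vowel) → -nel → *hiuronnel*.
The plural form *hiuronnel* — final consonant /l/ (coronal) → -pep → *hiuronnelpep*.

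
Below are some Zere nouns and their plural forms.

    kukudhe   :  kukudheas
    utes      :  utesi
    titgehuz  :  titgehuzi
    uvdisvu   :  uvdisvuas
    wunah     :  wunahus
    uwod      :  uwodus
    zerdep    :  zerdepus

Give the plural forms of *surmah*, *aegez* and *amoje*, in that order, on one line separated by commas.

The suffix is conditioned by the final sound: -i when the stem ends in a sibilant (*utes*, *titgehuz*); -us when the stem ends in a non-sibilant consonant (*wunah*, *uwod*, *zerdep*); -as when the stem ends in a vowel (*kukudhe*, *uvdisvu*).
Since the final sound of *surmah* is /h/ (a non-sibilant consonant), it takes -us, giving *surmahus*.
The final sound of *aegez* is /z/, which is a sibilant, so the suffix is -i, giving *aegezi*.
Since the final sound of *amoje* is /e/ (a vowel), it takes -as, giving *amojeas*.

surmahus, aegezi, amojeas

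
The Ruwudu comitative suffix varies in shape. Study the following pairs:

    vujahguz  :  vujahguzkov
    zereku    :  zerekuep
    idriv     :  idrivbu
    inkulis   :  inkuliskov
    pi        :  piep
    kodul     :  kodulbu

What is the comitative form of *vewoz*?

vewozkov

The alternation tracks the final sound of the stem — -kov when the stem ends in a sibilant (*vujahguz*, *inkulis*); -bu when the stem ends in a non-sibilant consonant (*idriv*, *kodul*); -ep when the stem ends in a vowel (*zereku*, *pi*).
*vewoz*: final sound = /z/, a sibilant → -kov → *vewozkov*.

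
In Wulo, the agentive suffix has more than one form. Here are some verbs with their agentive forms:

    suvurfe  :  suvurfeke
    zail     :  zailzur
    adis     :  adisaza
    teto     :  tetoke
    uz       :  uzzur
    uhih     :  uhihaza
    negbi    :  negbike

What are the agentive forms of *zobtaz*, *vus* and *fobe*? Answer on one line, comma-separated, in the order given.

zobtazzur, vusaza, fobeke

The suffix is conditioned by the final sound: -aza when the stem ends in a voiceless consonant (*adis*, *uhih*); -zur when the stem ends in a voiced consonant (*zail*, *uz*); -ke when the stem ends in a vowel (*suvurfe*, *teto*, *negbi*).
The final sound of *zobtaz* is /z/, which is a voiced consonant, so the suffix is -zur, giving *zobtazzur*.
*vus*: final sound = /s/, a voiceless consonant → -aza → *vusaza*.
Since the final sound of *fobe* is /e/ (a vowel), it takes -ke, giving *fobeke*.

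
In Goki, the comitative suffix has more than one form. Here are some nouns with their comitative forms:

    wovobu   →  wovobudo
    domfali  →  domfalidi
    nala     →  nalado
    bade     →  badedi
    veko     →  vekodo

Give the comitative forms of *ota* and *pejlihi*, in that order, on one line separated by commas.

otado, pejlihidi

The alternation tracks the last vowel of the stem — -di when the last vowel of the stem is a front vowel (*domfali*, *bade*); -do when the last vowel of the stem is a back vowel (*wovobu*, *nala*, *veko*).
The last vowel of *ota* is /a/, which is a back vowel, so the suffix is -do, giving *otado*.
*pejlihi*: last vowel = /i/, a front vowel → -di → *pejlihidi*.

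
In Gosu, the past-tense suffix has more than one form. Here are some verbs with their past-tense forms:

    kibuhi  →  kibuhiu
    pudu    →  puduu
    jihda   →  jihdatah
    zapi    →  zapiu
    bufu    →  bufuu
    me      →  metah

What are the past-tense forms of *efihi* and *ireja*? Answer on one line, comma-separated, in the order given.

Looking at the last vowel of each stem: -u when the last vowel of the stem is a high vowel (*kibuhi*, *pudu*, *zapi*, *bufu*); -tah when the last vowel of the stem is a non-high vowel (*jihda*, *me*).
*efihi*: last vowel = /i/, a high vowel → -u → *efihiu*.
*ireja*: last vowel = /a/, a non-high vowel → -tah → *irejatah*.

efihiu, irejatah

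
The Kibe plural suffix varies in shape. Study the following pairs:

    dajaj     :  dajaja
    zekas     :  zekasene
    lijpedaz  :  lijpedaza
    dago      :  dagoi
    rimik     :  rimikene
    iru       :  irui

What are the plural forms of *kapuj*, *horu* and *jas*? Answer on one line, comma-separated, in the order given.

kapuja, horui, jasene

The suffix is conditioned by the final sound: -ene when the stem ends in a voiceless consonant (*zekas*, *rimik*); -a when the stem ends in a voiced consonant (*dajaj*, *lijpedaz*); -i when the stem ends in a vowel (*dago*, *iru*).
*kapuj* — final sound /j/ (a voiced consonant) → -a → *kapuja*.
The final sound of *horu* is /u/, which is a vowel, so the suffix is -i, giving *horui*.
Since the final sound of *jas* is /s/ (a voiceless consonant), it takes -ene, giving *jasene*.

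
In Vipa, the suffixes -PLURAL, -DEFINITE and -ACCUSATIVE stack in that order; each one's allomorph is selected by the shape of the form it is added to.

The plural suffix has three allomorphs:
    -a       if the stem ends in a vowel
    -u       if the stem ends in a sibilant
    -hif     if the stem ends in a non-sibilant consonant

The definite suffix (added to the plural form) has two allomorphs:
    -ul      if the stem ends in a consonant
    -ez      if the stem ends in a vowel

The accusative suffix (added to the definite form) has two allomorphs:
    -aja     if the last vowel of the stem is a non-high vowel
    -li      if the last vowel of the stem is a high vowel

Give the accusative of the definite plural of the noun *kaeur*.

*kaeur*: final sound = /r/, a non-sibilant consonant → -hif → *kaeurhif*.
The plural form *kaeurhif*: final sound = /f/, a consonant → -ul → *kaeurhiful*.
The definite form *kaeurhiful*: last vowel = /u/, a high vowel → -li → *kaeurhifulli*.

kaeurhifulli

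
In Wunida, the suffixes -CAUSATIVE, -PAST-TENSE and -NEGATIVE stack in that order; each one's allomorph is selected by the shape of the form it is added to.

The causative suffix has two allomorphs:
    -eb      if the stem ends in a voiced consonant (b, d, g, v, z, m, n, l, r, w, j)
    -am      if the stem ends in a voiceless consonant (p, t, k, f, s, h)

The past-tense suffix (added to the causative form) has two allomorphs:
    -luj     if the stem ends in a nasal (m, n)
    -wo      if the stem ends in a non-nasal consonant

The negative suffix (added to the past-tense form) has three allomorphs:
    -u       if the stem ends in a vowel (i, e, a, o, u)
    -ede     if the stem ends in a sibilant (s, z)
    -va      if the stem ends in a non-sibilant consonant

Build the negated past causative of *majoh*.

majohamlujva

*majoh* — final consonant /h/ (voiceless) → -am → *majoham*.
Since the final consonant of the causative form *majoham* is /m/ (a nasal), it takes -luj, giving *majohamluj*.
Since the final sound of the past-tense form *majohamluj* is /j/ (a non-sibilant consonant), it takes -va, giving *majohamlujva*.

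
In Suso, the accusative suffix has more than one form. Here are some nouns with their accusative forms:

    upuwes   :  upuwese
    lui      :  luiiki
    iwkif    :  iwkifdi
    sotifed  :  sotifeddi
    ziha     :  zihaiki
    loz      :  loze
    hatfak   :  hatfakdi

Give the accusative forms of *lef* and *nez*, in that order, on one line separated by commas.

The pattern is sibilance of the final sound: -e when the stem ends in a sibilant (*upuwes*, *loz*); -di when the stem ends in a non-sibilant consonant (*iwkif*, *sotifed*, *hatfak*); -iki when the stem ends in a vowel (*lui*, *ziha*).
*lef*: final sound = /f/, a non-sibilant consonant → -di → *lefdi*.
Since the final sound of *nez* is /z/ (a sibilant), it takes -e, giving *neze*.

lefdi, neze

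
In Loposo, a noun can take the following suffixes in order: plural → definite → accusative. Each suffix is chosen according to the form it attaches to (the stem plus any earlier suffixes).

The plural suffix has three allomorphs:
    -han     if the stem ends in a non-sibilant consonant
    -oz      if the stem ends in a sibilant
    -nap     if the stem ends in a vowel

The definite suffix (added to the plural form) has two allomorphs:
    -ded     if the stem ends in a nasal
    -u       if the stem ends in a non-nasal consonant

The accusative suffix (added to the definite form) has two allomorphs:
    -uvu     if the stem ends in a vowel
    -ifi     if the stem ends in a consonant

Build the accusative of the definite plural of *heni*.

*heni* — final sound /i/ (a vowel) → -nap → *heninap*.
The final consonant of the plural form *heninap* is /p/, which is non-nasal, so the definite suffix is -u, giving *heninapu*.
The final sound of the definite form *heninapu* is /u/, which is a vowel, so the accusative suffix is -uvu, giving *heninapuuvu*.

heninapuuvu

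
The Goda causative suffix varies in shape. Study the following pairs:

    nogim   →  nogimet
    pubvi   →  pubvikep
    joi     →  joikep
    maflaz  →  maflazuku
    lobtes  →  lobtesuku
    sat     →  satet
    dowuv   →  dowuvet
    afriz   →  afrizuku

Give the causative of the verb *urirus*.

Looking at the final sound of each stem: -uku when the stem ends in a sibilant (*maflaz*, *lobtes*, *afriz*); -et when the stem ends in a non-sibilant consonant (*nogim*, *sat*, *dowuv*); -kep when the stem ends in a vowel (*pubvi*, *joi*).
Since the final sound of *urirus* is /s/ (a sibilant), it takes -uku, giving *urirusuku*.

urirusuku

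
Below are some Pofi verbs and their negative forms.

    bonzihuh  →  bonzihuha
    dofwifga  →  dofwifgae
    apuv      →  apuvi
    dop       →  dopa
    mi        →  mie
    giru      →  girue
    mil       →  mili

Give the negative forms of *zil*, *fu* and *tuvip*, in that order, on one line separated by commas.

Looking at the final sound of each stem: -a when the stem ends in a voiceless consonant (*bonzihuh*, *dop*); -i when the stem ends in a voiced consonant (*apuv*, *mil*); -e when the stem ends in a vowel (*dofwifga*, *mi*, *giru*).
Since the final sound of *zil* is /l/ (a voiced consonant), it takes -i, giving *zili*.
Since the final sound of *fu* is /u/ (a vowel), it takes -e, giving *fue*.
*tuvip* — final sound /p/ (a voiceless consonant) → -a → *tuvipa*.

zili, fue, tuvipa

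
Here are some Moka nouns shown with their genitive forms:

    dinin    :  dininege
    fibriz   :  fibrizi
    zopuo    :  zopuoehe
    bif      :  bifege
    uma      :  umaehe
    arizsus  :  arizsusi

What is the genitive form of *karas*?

karasi

Looking at the final sound of each stem: -i when the stem ends in a sibilant (*fibriz*, *arizsus*); -ege when the stem ends in a non-sibilant consonant (*dinin*, *bif*); -ehe when the stem ends in a vowel (*zopuo*, *uma*).
The final sound of *karas* is /s/, which is a sibilant, so the suffix is -i, giving *karasi*.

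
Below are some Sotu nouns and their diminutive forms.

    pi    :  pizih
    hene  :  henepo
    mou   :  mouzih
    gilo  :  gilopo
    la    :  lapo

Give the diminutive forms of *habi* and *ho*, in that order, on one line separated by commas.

habizih, hopo

The alternation tracks the last vowel of the stem — -zih when the last vowel of the stem is a high vowel (*pi*, *mou*); -po when the last vowel of the stem is a non-high vowel (*hene*, *gilo*, *la*).
*habi*: last vowel = /i/, a high vowel → -zih → *habizih*.
The last vowel of *ho* is /o/, which is a non-high vowel, so the suffix is -po, giving *hopo*.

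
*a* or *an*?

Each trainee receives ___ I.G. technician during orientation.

an

The indefinite article is chosen by the initial *sound* of the following word, not its spelling.
The initialism *I.G.* is read letter by letter; the first letter, I, is pronounced /aɪ/, which begins with a vowel sound.
So the article is *an*: Each trainee receives an I.G. technician during orientation.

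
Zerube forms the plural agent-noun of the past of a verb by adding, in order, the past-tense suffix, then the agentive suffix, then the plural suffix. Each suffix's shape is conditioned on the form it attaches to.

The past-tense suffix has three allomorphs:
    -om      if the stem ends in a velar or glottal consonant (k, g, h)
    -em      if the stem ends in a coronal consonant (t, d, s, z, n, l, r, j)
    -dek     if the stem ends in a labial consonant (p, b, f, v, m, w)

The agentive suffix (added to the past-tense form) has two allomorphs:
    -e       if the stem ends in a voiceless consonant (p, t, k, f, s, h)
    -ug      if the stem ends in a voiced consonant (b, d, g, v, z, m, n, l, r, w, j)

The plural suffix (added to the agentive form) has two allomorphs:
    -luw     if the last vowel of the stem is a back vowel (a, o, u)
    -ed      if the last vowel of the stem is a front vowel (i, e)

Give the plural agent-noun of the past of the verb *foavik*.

foavikomugluw

*foavik* — final consonant /k/ (velar/glottal) → -om → *foavikom*.
Since the final consonant of the past-tense form *foavikom* is /m/ (voiced), it takes -ug, giving *foavikomug*.
Since the last vowel of the agentive form *foavikomug* is /u/ (a back vowel), it takes -luw, giving *foavikomugluw*.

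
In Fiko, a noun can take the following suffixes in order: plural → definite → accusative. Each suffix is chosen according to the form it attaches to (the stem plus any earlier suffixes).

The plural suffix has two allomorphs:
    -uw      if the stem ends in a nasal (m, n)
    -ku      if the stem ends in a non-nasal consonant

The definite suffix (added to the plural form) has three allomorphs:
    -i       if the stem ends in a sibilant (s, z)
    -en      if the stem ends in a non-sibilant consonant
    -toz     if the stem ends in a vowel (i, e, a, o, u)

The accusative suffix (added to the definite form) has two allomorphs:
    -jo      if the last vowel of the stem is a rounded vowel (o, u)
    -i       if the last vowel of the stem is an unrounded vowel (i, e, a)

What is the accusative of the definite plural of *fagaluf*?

Since the final consonant of *fagaluf* is /f/ (non-nasal), it takes -ku, giving *fagalufku*.
Since the final sound of the plural form *fagalufku* is /u/ (a vowel), it takes -toz, giving *fagalufkutoz*.
The definite form *fagalufkutoz* — last vowel /o/ (a rounded vowel) → -jo → *fagalufkutozjo*.

fagalufkutozjo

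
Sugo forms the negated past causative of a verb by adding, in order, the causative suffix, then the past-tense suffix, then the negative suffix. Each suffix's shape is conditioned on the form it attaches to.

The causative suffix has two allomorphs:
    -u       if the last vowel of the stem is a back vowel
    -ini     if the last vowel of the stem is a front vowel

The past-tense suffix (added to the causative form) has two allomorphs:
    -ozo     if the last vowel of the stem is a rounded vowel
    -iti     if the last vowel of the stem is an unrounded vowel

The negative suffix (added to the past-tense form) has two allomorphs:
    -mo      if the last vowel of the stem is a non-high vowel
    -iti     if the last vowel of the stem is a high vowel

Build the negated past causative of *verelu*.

vereluuozomo

*verelu* — last vowel /u/ (a back vowel) → -u → *vereluu*.
The causative form *vereluu* — last vowel /u/ (a rounded vowel) → -ozo → *vereluuozo*.
The past-tense form *vereluuozo*: last vowel = /o/, a non-high vowel → -mo → *vereluuozomo*.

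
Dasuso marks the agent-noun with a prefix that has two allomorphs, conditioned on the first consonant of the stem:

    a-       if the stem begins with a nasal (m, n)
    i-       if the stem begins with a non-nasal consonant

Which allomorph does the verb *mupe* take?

The first consonant of *mupe* is /m/, which is a nasal, so the prefix is a-.

a-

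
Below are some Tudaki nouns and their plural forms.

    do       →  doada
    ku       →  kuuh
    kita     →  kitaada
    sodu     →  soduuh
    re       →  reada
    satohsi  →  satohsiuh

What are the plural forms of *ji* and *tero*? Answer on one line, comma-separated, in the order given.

The pattern is height harmony: -uh when the last vowel of the stem is a high vowel (*ku*, *sodu*, *satohsi*); -ada when the last vowel of the stem is a non-high vowel (*do*, *kita*, *re*).
*ji* — last vowel /i/ (a high vowel) → -uh → *jiuh*.
*tero*: last vowel = /o/, a non-high vowel → -ada → *teroada*.

jiuh, teroada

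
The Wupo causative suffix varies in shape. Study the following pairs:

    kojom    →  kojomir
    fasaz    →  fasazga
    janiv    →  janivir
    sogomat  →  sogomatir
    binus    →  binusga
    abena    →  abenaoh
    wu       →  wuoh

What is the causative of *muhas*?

muhasga

The alternation tracks the final sound of the stem — -ga when the stem ends in a sibilant (*fasaz*, *binus*); -ir when the stem ends in a non-sibilant consonant (*kojom*, *janiv*, *sogomat*); -oh when the stem ends in a vowel (*abena*, *wu*).
Since the final sound of *muhas* is /s/ (a sibilant), it takes -ga, giving *muhasga*.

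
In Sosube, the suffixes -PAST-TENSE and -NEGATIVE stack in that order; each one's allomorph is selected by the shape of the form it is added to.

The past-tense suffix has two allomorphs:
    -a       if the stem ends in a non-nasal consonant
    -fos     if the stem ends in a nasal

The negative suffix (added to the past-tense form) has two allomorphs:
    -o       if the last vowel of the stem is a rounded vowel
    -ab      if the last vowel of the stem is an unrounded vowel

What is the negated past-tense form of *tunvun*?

*tunvun*: final consonant = /n/, a nasal → -fos → *tunvunfos*.
The past-tense form *tunvunfos*: last vowel = /o/, a rounded vowel → -o → *tunvunfoso*.

tunvunfoso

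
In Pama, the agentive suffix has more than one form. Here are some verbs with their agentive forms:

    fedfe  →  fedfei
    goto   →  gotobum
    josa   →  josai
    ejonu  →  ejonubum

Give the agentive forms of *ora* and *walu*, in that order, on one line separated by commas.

orai, walubum

The suffix is conditioned by the last vowel: -bum when the last vowel of the stem is a rounded vowel (*goto*, *ejonu*); -i when the last vowel of the stem is an unrounded vowel (*fedfe*, *josa*).
*ora* — last vowel /a/ (an unrounded vowel) → -i → *orai*.
Since the last vowel of *walu* is /u/ (a rounded vowel), it takes -bum, giving *walubum*.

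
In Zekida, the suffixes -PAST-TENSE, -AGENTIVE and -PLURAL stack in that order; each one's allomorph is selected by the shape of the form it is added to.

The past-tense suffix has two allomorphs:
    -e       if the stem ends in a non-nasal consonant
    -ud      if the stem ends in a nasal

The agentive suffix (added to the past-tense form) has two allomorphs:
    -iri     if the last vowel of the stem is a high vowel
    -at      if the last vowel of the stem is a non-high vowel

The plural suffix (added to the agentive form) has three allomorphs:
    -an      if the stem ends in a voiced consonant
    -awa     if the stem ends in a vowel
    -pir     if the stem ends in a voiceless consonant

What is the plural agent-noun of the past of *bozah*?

bozaheatpir

*bozah* — final consonant /h/ (non-nasal) → -e → *bozahe*.
Since the last vowel of the past-tense form *bozahe* is /e/ (a non-high vowel), it takes -at, giving *bozaheat*.
The final sound of the agentive form *bozaheat* is /t/, which is a voiceless consonant, so the plural suffix is -pir, giving *bozaheatpir*.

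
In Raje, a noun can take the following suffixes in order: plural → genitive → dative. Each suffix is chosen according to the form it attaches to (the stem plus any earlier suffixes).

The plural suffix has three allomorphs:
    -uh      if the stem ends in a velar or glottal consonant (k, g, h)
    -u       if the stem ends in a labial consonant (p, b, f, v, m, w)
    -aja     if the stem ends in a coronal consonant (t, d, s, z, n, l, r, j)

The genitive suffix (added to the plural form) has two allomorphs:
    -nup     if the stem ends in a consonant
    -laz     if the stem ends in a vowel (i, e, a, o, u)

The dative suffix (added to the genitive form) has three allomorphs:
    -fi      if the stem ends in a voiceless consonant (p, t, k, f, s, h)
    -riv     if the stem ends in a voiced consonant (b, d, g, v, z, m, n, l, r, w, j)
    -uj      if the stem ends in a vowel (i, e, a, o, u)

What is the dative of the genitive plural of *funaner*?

funanerajalazriv

Since the final consonant of *funaner* is /r/ (coronal), it takes -aja, giving *funaneraja*.
The plural form *funaneraja* — final sound /a/ (a vowel) → -laz → *funanerajalaz*.
Since the final sound of the genitive form *funanerajalaz* is /z/ (a voiced consonant), it takes -riv, giving *funanerajalazriv*.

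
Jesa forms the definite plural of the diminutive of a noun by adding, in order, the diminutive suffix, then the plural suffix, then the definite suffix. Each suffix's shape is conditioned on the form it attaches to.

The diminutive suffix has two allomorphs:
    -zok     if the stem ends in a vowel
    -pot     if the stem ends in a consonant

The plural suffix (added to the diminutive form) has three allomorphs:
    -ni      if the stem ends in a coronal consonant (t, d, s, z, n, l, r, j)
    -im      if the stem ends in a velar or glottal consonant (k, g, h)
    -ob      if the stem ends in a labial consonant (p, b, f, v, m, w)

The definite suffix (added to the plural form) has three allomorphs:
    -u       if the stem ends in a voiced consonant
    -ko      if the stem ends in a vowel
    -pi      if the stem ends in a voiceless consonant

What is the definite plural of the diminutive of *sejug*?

sejugpotniko

Since the final sound of *sejug* is /g/ (a consonant), it takes -pot, giving *sejugpot*.
The diminutive form *sejugpot* — final consonant /t/ (coronal) → -ni → *sejugpotni*.
Since the final sound of the plural form *sejugpotni* is /i/ (a vowel), it takes -ko, giving *sejugpotniko*.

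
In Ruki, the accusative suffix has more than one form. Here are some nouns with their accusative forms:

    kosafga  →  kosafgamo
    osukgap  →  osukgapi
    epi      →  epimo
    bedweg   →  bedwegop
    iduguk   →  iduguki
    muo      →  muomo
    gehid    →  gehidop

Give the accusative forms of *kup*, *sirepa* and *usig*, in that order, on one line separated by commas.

The pattern is voicing of the final sound: -i when the stem ends in a voiceless consonant (*osukgap*, *iduguk*); -op when the stem ends in a voiced consonant (*bedweg*, *gehid*); -mo when the stem ends in a vowel (*kosafga*, *epi*, *muo*).
Since the final sound of *kup* is /p/ (a voiceless consonant), it takes -i, giving *kupi*.
*sirepa* — final sound /a/ (a vowel) → -mo → *sirepamo*.
*usig* — final sound /g/ (a voiced consonant) → -op → *usigop*.

kupi, sirepamo, usigop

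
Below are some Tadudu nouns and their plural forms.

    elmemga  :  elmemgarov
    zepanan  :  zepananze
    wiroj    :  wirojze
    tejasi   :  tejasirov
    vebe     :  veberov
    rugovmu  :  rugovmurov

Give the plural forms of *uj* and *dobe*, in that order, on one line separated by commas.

The suffix is conditioned by the final sound: -ze when the stem ends in a consonant (*zepanan*, *wiroj*); -rov when the stem ends in a vowel (*elmemga*, *tejasi*, *vebe*, *rugovmu*).
Since the final sound of *uj* is /j/ (a consonant), it takes -ze, giving *ujze*.
*dobe* — final sound /e/ (a vowel) → -rov → *doberov*.

ujze, doberov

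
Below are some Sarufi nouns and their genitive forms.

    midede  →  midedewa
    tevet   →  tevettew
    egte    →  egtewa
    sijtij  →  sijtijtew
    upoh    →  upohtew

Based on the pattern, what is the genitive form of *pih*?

pihtew

Looking at the final sound of each stem: -tew when the stem ends in a consonant (*tevet*, *sijtij*, *upoh*); -wa when the stem ends in a vowel (*midede*, *egte*).
*pih*: final sound = /h/, a consonant → -tew → *pihtew*.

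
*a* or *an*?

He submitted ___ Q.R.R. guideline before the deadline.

a

The indefinite article is chosen by the initial *sound* of the following word, not its spelling.
The initialism *Q.R.R.* is read letter by letter; the first letter, Q, is pronounced /kjuː/, which begins with a consonant sound.
So the article is *a*: He submitted a Q.R.R. guideline before the deadline.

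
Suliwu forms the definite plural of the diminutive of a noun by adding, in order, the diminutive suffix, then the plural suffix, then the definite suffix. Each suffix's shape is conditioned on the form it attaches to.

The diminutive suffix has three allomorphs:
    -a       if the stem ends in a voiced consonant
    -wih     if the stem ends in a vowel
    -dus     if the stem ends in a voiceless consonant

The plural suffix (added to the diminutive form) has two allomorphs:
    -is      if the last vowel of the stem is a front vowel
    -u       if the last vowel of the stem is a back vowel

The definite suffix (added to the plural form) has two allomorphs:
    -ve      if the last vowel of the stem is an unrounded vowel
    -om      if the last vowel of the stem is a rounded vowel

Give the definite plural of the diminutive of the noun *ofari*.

*ofari* — final sound /i/ (a vowel) → -wih → *ofariwih*.
Since the last vowel of the diminutive form *ofariwih* is /i/ (a front vowel), it takes -is, giving *ofariwihis*.
The last vowel of the plural form *ofariwihis* is /i/, which is an unrounded vowel, so the definite suffix is -ve, giving *ofariwihisve*.

ofariwihisve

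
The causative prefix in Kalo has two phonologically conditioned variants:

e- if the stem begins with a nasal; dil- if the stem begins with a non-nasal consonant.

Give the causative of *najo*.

enajo

*najo*: first consonant = /n/, a nasal → e- → *enajo*.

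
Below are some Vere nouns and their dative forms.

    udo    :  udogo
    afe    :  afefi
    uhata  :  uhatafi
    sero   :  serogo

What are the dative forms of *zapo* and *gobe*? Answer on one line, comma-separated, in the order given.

The pattern is rounding harmony: -go when the last vowel of the stem is a rounded vowel (*udo*, *sero*); -fi when the last vowel of the stem is an unrounded vowel (*afe*, *uhata*).
The last vowel of *zapo* is /o/, which is a rounded vowel, so the suffix is -go, giving *zapogo*.
*gobe* — last vowel /e/ (an unrounded vowel) → -fi → *gobefi*.

zapogo, gobefi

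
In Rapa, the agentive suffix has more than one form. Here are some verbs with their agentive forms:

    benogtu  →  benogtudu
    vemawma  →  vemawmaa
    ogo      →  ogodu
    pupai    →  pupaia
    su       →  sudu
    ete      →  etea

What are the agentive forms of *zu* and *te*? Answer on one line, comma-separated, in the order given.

zudu, tea

The pattern is rounding harmony: -du when the last vowel of the stem is a rounded vowel (*benogtu*, *ogo*, *su*); -a when the last vowel of the stem is an unrounded vowel (*vemawma*, *pupai*, *ete*).
The last vowel of *zu* is /u/, which is a rounded vowel, so the suffix is -du, giving *zudu*.
Since the last vowel of *te* is /e/ (an unrounded vowel), it takes -a, giving *tea*.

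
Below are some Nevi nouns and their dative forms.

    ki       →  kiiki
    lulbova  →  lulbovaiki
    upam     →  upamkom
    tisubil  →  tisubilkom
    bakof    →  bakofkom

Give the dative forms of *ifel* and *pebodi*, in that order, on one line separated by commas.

The alternation tracks the final sound of the stem — -kom when the stem ends in a consonant (*upam*, *tisubil*, *bakof*); -iki when the stem ends in a vowel (*ki*, *lulbova*).
The final sound of *ifel* is /l/, which is a consonant, so the suffix is -kom, giving *ifelkom*.
*pebodi* — final sound /i/ (a vowel) → -iki → *pebodiiki*.

ifelkom, pebodiiki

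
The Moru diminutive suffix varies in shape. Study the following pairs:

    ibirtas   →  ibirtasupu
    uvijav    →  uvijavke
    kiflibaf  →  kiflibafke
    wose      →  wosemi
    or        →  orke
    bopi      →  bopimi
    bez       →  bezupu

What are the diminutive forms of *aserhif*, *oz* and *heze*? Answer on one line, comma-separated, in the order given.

aserhifke, ozupu, hezemi

The suffix is conditioned by the final sound: -upu when the stem ends in a sibilant (*ibirtas*, *bez*); -ke when the stem ends in a non-sibilant consonant (*uvijav*, *kiflibaf*, *or*); -mi when the stem ends in a vowel (*wose*, *bopi*).
The final sound of *aserhif* is /f/, which is a non-sibilant consonant, so the suffix is -ke, giving *aserhifke*.
Since the final sound of *oz* is /z/ (a sibilant), it takes -upu, giving *ozupu*.
Since the final sound of *heze* is /e/ (a vowel), it takes -mi, giving *hezemi*.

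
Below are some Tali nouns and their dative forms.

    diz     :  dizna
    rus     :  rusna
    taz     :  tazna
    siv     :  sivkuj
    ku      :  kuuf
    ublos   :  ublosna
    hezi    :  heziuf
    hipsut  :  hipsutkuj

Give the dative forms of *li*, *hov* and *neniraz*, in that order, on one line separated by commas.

liuf, hovkuj, nenirazna

The pattern is sibilance of the final sound: -na when the stem ends in a sibilant (*diz*, *rus*, *taz*, *ublos*); -kuj when the stem ends in a non-sibilant consonant (*siv*, *hipsut*); -uf when the stem ends in a vowel (*ku*, *hezi*).
Since the final sound of *li* is /i/ (a vowel), it takes -uf, giving *liuf*.
*hov* — final sound /v/ (a non-sibilant consonant) → -kuj → *hovkuj*.
*neniraz*: final sound = /z/, a sibilant → -na → *nenirazna*.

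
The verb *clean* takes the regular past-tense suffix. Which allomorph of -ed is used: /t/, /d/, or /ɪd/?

/d/

The stem *clean* ends in a voiced sound other than /d/.
The -ed suffix is realized as /ɪd/ after /t, d/; as /t/ after other voiceless consonants; and as /d/ after other voiced sounds.
So -ed on *clean* is pronounced /d/.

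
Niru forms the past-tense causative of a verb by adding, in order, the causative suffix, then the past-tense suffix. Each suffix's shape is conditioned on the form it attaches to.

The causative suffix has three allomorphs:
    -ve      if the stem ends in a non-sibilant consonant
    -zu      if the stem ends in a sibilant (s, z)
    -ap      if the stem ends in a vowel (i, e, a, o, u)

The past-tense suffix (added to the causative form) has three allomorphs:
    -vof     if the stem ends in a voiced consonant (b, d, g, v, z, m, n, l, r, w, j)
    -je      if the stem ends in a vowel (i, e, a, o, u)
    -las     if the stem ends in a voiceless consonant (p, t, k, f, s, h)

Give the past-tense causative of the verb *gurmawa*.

gurmawaaplas

*gurmawa* — final sound /a/ (a vowel) → -ap → *gurmawaap*.
The final sound of the causative form *gurmawaap* is /p/, which is a voiceless consonant, so the past-tense suffix is -las, giving *gurmawaaplas*.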